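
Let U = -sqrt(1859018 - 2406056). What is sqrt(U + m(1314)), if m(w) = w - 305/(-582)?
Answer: sqrt(445260846 - 1016172*I*sqrt(60782))/582 ≈ 37.569 - 9.8435*I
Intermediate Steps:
m(w) = 305/582 + w (m(w) = w - 305*(-1/582) = w + 305/582 = 305/582 + w)
U = -3*I*sqrt(60782) (U = -sqrt(-547038) = -3*I*sqrt(60782) ≈ -739.62*I)
sqrt(U + m(1314)) = sqrt(-3*I*sqrt(60782) + (305/582 + 1314)) = sqrt(-3*I*sqrt(60782) + 765053/582) = sqrt(765053/582 - 3*I*sqrt(60782))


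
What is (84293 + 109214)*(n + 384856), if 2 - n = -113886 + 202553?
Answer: 57315031837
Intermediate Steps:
n = -88665 (n = 2 - (-113886 + 202553) = 2 - 1*88667 = 2 - 88667 = -88665)
(84293 + 109214)*(n + 384856) = (84293 + 109214)*(-88665 + 384856) = 193507*296191 = 57315031837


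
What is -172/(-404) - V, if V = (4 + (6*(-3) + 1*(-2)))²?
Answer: -25813/101 ≈ -255.57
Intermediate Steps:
V = 256 (V = (4 + (-18 - 2))² = (4 - 20)² = (-16)² = 256)
-172/(-404) - V = -172/(-404) - 1*256 = -172*(-1/404) - 256 = 43/101 - 256 = -25813/101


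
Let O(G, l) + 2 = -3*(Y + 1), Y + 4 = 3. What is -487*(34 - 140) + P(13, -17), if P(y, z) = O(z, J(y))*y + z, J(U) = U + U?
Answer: 51579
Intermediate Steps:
Y = -1 (Y = -4 + 3 = -1)
J(U) = 2*U
O(G, l) = -2 (O(G, l) = -2 - 3*(-1 + 1) = -2 - 3*0 = -2 + 0 = -2)
P(y, z) = z - 2*y (P(y, z) = -2*y + z = z - 2*y)
-487*(34 - 140) + P(13, -17) = -487*(34 - 140) + (-17 - 2*13) = -487*(-106) + (-17 - 26) = 51622 - 43 = 51579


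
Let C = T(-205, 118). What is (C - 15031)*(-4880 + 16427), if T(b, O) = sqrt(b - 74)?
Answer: -173562957 + 34641*I*sqrt(31) ≈ -1.7356e+8 + 1.9287e+5*I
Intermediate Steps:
T(b, O) = sqrt(-74 + b)
C = 3*I*sqrt(31) (C = sqrt(-74 - 205) = sqrt(-279) = 3*I*sqrt(31) ≈ 16.703*I)
(C - 15031)*(-4880 + 16427) = (3*I*sqrt(31) - 15031)*(-4880 + 16427) = (-15031 + 3*I*sqrt(31))*11547 = -173562957 + 34641*I*sqrt(31)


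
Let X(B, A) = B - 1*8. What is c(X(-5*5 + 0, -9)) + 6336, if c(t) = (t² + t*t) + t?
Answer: 8481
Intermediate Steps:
X(B, A) = -8 + B (X(B, A) = B - 8 = -8 + B)
c(t) = t + 2*t² (c(t) = (t² + t²) + t = 2*t² + t = t + 2*t²)
c(X(-5*5 + 0, -9)) + 6336 = (-8 + (-5*5 + 0))*(1 + 2*(-8 + (-5*5 + 0))) + 6336 = (-8 + (-25 + 0))*(1 + 2*(-8 + (-25 + 0))) + 6336 = (-8 - 25)*(1 + 2*(-8 - 25)) + 6336 = -33*(1 + 2*(-33)) + 6336 = -33*(1 - 66) + 6336 = -33*(-65) + 6336 = 2145 + 6336 = 8481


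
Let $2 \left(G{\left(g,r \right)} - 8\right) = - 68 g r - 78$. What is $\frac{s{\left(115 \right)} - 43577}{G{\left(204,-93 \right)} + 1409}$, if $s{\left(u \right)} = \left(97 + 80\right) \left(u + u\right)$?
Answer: $- \frac{2867}{646426} \approx -0.0044352$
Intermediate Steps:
$s{\left(u \right)} = 354 u$ ($s{\left(u \right)} = 177 \cdot 2 u = 354 u$)
$G{\left(g,r \right)} = -31 - 34 g r$ ($G{\left(g,r \right)} = 8 + \frac{- 68 g r - 78}{2} = 8 + \frac{-78 - 68 g r}{2} = 8 - \left(39 + 34 g r\right) = -31 - 34 g r$)
$\frac{s{\left(115 \right)} - 43577}{G{\left(204,-93 \right)} + 1409} = \frac{354 \cdot 115 - 43577}{\left(-31 - 6936 \left(-93\right)\right) + 1409} = \frac{40710 - 43577}{\left(-31 + 645048\right) + 1409} = - \frac{2867}{645017 + 1409} = - \frac{2867}{646426}$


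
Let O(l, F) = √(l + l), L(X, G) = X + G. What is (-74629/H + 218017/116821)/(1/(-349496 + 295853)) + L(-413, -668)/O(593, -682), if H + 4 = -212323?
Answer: -2950854758873424/24804252467 - 1081*√1186/1186 ≈ -1.1900e+5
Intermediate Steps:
H = -212327 (H = -4 - 212323 = -212327)
L(X, G) = G + X
O(l, F) = √2*√l (O(l, F) = √(2*l) = √2*√l)
(-74629/H + 218017/116821)/(1/(-349496 + 295853)) + L(-413, -668)/O(593, -682) = (-74629/(-212327) + 218017/116821)/(1/(-349496 + 295853)) + (-668 - 413)/((√2*√593)) = (-74629*(-1/212327) + 218017*(1/116821))/(1/(-53643)) - 1081*√1186/1186 = (74629/212327 + 218017/116821)/(-1/53643) - 1081*√1186/1186 = (55009129968/24804252467)*(-53643) - 1081*√1186/1186 = -2950854758873424/24804252467 - 1081*√1186/1186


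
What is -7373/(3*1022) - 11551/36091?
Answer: -4130333/1515822 ≈ -2.7248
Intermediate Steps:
-7373/(3*1022) - 11551/36091 = -7373/3066 - 11551*1/36091 = -7373*1/3066 - 11551/36091 = -101/42 - 11551/36091 = -4130333/1515822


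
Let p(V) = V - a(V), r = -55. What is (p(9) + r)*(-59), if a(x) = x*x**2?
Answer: 45725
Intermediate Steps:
a(x) = x**3
p(V) = V - V**3
(p(9) + r)*(-59) = ((9 - 1*9**3) - 55)*(-59) = ((9 - 1*729) - 55)*(-59) = ((9 - 729) - 55)*(-59) = (-720 - 55)*(-59) = -775*(-59) = 45725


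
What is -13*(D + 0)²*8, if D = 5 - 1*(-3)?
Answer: -6656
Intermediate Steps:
D = 8 (D = 5 + 3 = 8)
-13*(D + 0)²*8 = -13*(8 + 0)²*8 = -13*8²*8 = -13*64*8 = -832*8 = -6656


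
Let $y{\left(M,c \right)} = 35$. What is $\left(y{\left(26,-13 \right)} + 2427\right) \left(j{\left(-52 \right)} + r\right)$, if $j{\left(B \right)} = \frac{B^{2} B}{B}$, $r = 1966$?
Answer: $11497540$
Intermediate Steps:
$j{\left(B \right)} = B^{2}$ ($j{\left(B \right)} = \frac{B^{3}}{B} = B^{2}$)
$\left(y{\left(26,-13 \right)} + 2427\right) \left(j{\left(-52 \right)} + r\right) = \left(35 + 2427\right) \left(\left(-52\right)^{2} + 1966\right) = 2462 \left(2704 + 1966\right) = 2462 \cdot 4670 = 11497540$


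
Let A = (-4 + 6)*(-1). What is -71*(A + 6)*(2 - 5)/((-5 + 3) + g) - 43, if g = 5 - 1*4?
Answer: -895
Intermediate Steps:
g = 1 (g = 5 - 4 = 1)
A = -2 (A = 2*(-1) = -2)
-71*(A + 6)*(2 - 5)/((-5 + 3) + g) - 43 = -71*(-2 + 6)*(2 - 5)/((-5 + 3) + 1) - 43 = -284*(-3/(-2 + 1)) - 43 = -284*(-3/(-1)) - 43 = -284*(-3*(-1)) - 43 = -284*3 - 43 = -71*12 - 43 = -852 - 43 = -895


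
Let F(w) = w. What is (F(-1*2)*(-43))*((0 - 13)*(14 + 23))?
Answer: -41366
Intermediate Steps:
(F(-1*2)*(-43))*((0 - 13)*(14 + 23)) = (-1*2*(-43))*((0 - 13)*(14 + 23)) = (-2*(-43))*(-13*37) = 86*(-481) = -41366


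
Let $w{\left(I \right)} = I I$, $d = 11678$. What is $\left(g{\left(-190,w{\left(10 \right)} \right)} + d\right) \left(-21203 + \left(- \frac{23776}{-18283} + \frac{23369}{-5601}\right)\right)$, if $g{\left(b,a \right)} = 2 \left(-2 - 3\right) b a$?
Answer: $- \frac{145984395422307400}{34134361} \approx -4.2768 \cdot 10^{9}$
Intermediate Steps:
$w{\left(I \right)} = I^{2}$
$g{\left(b,a \right)} = - 10 a b$ ($g{\left(b,a \right)} = 2 \left(- 5 b\right) a = - 10 b a = - 10 a b$)
$\left(g{\left(-190,w{\left(10 \right)} \right)} + d\right) \left(-21203 + \left(- \frac{23776}{-18283} + \frac{23369}{-5601}\right)\right) = \left(\left(-10\right) 10^{2} \left(-190\right) + 11678\right) \left(-21203 + \left(- \frac{23776}{-18283} + \frac{23369}{-5601}\right)\right) = \left(\left(-10\right) 100 \left(-190\right) + 11678\right) \left(-21203 + \left(\left(-23776\right) \left(- \frac{1}{18283}\right) + 23369 \left(- \frac{1}{5601}\right)\right)\right) = \left(190000 + 11678\right) \left(-21203 + \left(\frac{23776}{18283} - \frac{23369}{5601}\right)\right) = 201678 \left(-21203 - \frac{294086051}{102403083}\right) = 201678 \left(- \frac{2171546654900}{102403083}\right) = - \frac{145984395422307400}{34134361}$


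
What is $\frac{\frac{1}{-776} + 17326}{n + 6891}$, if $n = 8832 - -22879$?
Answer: $\frac{13444975}{29955152} \approx 0.44884$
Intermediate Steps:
$n = 31711$ ($n = 8832 + 22879 = 31711$)
$\frac{\frac{1}{-776} + 17326}{n + 6891} = \frac{\frac{1}{-776} + 17326}{31711 + 6891} = \frac{- \frac{1}{776} + 17326}{38602} = \frac{13444975}{776} \cdot \frac{1}{38602} = \frac{13444975}{29955152}$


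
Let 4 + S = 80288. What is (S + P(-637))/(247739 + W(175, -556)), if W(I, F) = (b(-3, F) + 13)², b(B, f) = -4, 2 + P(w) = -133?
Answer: 80149/247820 ≈ 0.32342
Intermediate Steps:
S = 80284 (S = -4 + 80288 = 80284)
P(w) = -135 (P(w) = -2 - 133 = -135)
W(I, F) = 81 (W(I, F) = (-4 + 13)² = 9² = 81)
(S + P(-637))/(247739 + W(175, -556)) = (80284 - 135)/(247739 + 81) = 80149/247820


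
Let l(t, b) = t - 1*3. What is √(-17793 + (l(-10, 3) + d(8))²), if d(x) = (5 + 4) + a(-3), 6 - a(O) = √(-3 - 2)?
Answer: √(-17793 + (2 - I*√5)²) ≈ 0.0335 - 133.39*I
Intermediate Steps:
l(t, b) = -3 + t (l(t, b) = t - 3 = -3 + t)
a(O) = 6 - I*√5 (a(O) = 6 - √(-3 - 2) = 6 - √(-5) = 6 - I*√5)
d(x) = 15 - I*√5 (d(x) = (5 + 4) + (6 - I*√5) = 9 + (6 - I*√5) = 15 - I*√5)
√(-17793 + (l(-10, 3) + d(8))²) = √(-17793 + ((-3 - 10) + (15 - I*√5))²) = √(-17793 + (-13 + (15 - I*√5))²) = √(-17793 + (2 - I*√5)²)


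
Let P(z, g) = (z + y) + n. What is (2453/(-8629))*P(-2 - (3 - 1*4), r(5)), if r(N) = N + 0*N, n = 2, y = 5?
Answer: -14718/8629 ≈ -1.7056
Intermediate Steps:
r(N) = N (r(N) = N + 0 = N)
P(z, g) = 7 + z (P(z, g) = (z + 5) + 2 = (5 + z) + 2 = 7 + z)
(2453/(-8629))*P(-2 - (3 - 1*4), r(5)) = (2453/(-8629))*(7 + (-2 - (3 - 1*4))) = (2453*(-1/8629))*(7 + (-2 - (3 - 4))) = -2453*(7 + (-2 - 1*(-1)))/8629 = -2453*(7 + (-2 + 1))/8629 = -2453*(7 - 1)/8629 = -2453/8629*6 = -14718/8629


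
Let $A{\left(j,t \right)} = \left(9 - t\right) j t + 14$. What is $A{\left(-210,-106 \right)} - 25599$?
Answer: $2534315$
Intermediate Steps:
$A{\left(j,t \right)} = 14 + j t \left(9 - t\right)$ ($A{\left(j,t \right)} = j \left(9 - t\right) t + 14 = j t \left(9 - t\right) + 14 = 14 + j t \left(9 - t\right)$)
$A{\left(-210,-106 \right)} - 25599 = \left(14 - - 210 \left(-106\right)^{2} + 9 \left(-210\right) \left(-106\right)\right) - 25599 = \left(14 - \left(-210\right) 11236 + 200340\right) - 25599 = \left(14 + 2359560 + 200340\right) - 25599 = 2559914 - 25599 = 2534315$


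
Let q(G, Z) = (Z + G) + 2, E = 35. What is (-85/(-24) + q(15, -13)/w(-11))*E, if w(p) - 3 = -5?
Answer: 1295/24 ≈ 53.958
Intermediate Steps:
w(p) = -2 (w(p) = 3 - 5 = -2)
q(G, Z) = 2 + G + Z (q(G, Z) = (G + Z) + 2 = 2 + G + Z)
(-85/(-24) + q(15, -13)/w(-11))*E = (-85/(-24) + (2 + 15 - 13)/(-2))*35 = (-85*(-1/24) + 4*(-½))*35 = (85/24 - 2)*35 = (37/24)*35 = 1295/24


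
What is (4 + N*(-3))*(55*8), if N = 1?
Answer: 440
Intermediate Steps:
(4 + N*(-3))*(55*8) = (4 + 1*(-3))*(55*8) = (4 - 3)*440 = 1*440 = 440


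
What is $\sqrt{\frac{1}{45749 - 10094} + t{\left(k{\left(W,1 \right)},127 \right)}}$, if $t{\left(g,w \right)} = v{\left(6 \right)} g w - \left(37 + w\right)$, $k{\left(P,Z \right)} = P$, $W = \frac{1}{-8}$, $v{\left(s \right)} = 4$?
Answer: $\frac{i \sqrt{1156863770130}}{71310} \approx 15.083 i$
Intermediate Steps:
$W = - \frac{1}{8} \approx -0.125$
$t{\left(g,w \right)} = -37 - w + 4 g w$ ($t{\left(g,w \right)} = 4 g w - \left(37 + w\right) = -37 - w + 4 g w$)
$\sqrt{\frac{1}{45749 - 10094} + t{\left(k{\left(W,1 \right)},127 \right)}} = \sqrt{\frac{1}{45749 - 10094} - \left(164 + \frac{127}{2}\right)} = \sqrt{\frac{1}{35655} - \frac{455}{2}} = \sqrt{- \frac{16223023}{71310}} = \frac{i \sqrt{1156863770130}}{71310}$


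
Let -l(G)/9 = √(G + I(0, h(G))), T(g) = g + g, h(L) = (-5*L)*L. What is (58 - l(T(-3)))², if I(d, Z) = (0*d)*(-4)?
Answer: 2878 + 1044*I*√6 ≈ 2878.0 + 2557.3*I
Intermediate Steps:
h(L) = -5*L²
I(d, Z) = 0 (I(d, Z) = 0*(-4) = 0)
T(g) = 2*g
l(G) = -9*√G (l(G) = -9*√(G + 0) = -9*√G)
(58 - l(T(-3)))² = (58 - (-9)*√(2*(-3)))² = (58 - (-9)*√(-6))² = (58 - (-9)*I*√6)² = (58 + 9*I*√6)²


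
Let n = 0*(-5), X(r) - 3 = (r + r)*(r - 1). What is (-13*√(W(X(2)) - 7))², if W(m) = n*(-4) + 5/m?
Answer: -7436/7 ≈ -1062.3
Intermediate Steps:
X(r) = 3 + 2*r*(-1 + r) (X(r) = 3 + (r + r)*(r - 1) = 3 + (2*r)*(-1 + r) = 3 + 2*r*(-1 + r))
n = 0
W(m) = 5/m (W(m) = 0*(-4) + 5/m = 0 + 5/m = 5/m)
(-13*√(W(X(2)) - 7))² = (-13*√(5/(3 - 2*2 + 2*2²) - 7))² = (-13*√(5/(3 - 4 + 2*4) - 7))² = (-13*√(5/(3 - 4 + 8) - 7))² = (-13*√(5/7 - 7))² = (-26*I*√77/7)² = -7436/7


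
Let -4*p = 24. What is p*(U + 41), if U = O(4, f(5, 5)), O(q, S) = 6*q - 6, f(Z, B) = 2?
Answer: -354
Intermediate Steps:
p = -6 (p = -1/4*24 = -6)
O(q, S) = -6 + 6*q
U = 18 (U = -6 + 6*4 = -6 + 24 = 18)
p*(U + 41) = -6*(18 + 41) = -6*59 = -354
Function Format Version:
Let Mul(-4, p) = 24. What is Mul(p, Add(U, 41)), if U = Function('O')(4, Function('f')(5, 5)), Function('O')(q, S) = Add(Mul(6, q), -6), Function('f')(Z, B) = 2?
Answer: -354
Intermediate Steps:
p = -6 (p = Mul(Rational(-1, 4), 24) = -6)
Function('O')(q, S) = Add(-6, Mul(6, q))
U = 18 (U = Add(-6, Mul(6, 4)) = Add(-6, 24) = 18)
Mul(p, Add(U, 41)) = Mul(-6, Add(18, 41)) = Mul(-6, 59) = -354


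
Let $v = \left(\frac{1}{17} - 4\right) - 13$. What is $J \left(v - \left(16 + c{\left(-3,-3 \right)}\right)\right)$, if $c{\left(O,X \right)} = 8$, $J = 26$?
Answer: $- \frac{18096}{17} \approx -1064.5$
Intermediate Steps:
$v = - \frac{288}{17}$ ($v = \left(\frac{1}{17} - 4\right) - 13 = - \frac{67}{17} - 13 = - \frac{288}{17} \approx -16.941$)
$J \left(v - \left(16 + c{\left(-3,-3 \right)}\right)\right) = 26 \left(- \frac{288}{17} - 24\right) = 26 \left(- \frac{696}{17}\right) = - \frac{18096}{17}$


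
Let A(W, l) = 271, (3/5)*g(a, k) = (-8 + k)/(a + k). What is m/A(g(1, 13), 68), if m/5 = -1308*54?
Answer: -353160/271 ≈ -1303.2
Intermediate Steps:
g(a, k) = 5*(-8 + k)/(3*(a + k)) (g(a, k) = 5*((-8 + k)/(a + k))/3 = 5*(-8 + k)/(3*(a + k)))
m = -353160 (m = 5*(-1308*54) = 5*(-70632) = -353160)
m/A(g(1, 13), 68) = -353160/271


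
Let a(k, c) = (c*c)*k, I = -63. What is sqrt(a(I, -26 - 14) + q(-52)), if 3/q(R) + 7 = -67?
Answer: I*sqrt(551981022)/74 ≈ 317.49*I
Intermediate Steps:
q(R) = -3/74 (q(R) = 3/(-7 - 67) = 3/(-74) = 3*(-1/74) = -3/74)
a(k, c) = k*c**2 (a(k, c) = c**2*k = k*c**2)
sqrt(a(I, -26 - 14) + q(-52)) = sqrt(-63*(-26 - 14)**2 - 3/74) = sqrt(-63*(-40)**2 - 3/74) = sqrt(-63*1600 - 3/74) = sqrt(-100800 - 3/74) = sqrt(-7459203/74) = I*sqrt(551981022)/74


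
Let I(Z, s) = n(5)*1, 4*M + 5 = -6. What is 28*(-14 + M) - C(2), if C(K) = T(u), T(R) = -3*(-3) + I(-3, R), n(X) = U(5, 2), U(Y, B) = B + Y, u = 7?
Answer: -485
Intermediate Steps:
n(X) = 7 (n(X) = 2 + 5 = 7)
M = -11/4 (M = -5/4 + (¼)*(-6) = -5/4 - 3/2 = -11/4 ≈ -2.7500)
I(Z, s) = 7 (I(Z, s) = 7*1 = 7)
T(R) = 16 (T(R) = -3*(-3) + 7 = 9 + 7 = 16)
C(K) = 16
28*(-14 + M) - C(2) = 28*(-14 - 11/4) - 1*16 = 28*(-67/4) - 16 = -469 - 16 = -485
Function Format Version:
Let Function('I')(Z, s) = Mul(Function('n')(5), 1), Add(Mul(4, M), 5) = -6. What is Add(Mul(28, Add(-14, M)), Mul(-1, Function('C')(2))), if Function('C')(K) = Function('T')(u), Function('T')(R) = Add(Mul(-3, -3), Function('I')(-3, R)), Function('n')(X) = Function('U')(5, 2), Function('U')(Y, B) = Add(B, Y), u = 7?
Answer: -485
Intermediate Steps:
Function('n')(X) = 7 (Function('n')(X) = Add(2, 5) = 7)
M = Rational(-11, 4) (M = Add(Rational(-5, 4), Mul(Rational(1, 4), -6)) = Add(Rational(-5, 4), Rational(-3, 2)) = Rational(-11, 4) ≈ -2.7500)
Function('I')(Z, s) = 7 (Function('I')(Z, s) = Mul(7, 1) = 7)
Function('T')(R) = 16 (Function('T')(R) = Add(Mul(-3, -3), 7) = Add(9, 7) = 16)
Function('C')(K) = 16
Add(Mul(28, Add(-14, M)), Mul(-1, Function('C')(2))) = Add(Mul(28, Add(-14, Rational(-11, 4))), Mul(-1, 16)) = Add(Mul(28, Rational(-67, 4)), -16) = Add(-469, -16) = -485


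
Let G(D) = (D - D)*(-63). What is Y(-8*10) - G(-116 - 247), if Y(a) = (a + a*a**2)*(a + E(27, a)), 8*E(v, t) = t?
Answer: 46087200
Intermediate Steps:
E(v, t) = t/8
Y(a) = 9*a*(a + a**3)/8 (Y(a) = (a + a*a**2)*(a + a/8) = (a + a**3)*(9*a/8) = 9*a*(a + a**3)/8)
G(D) = 0 (G(D) = 0*(-63) = 0)
Y(-8*10) - G(-116 - 247) = 9*(-8*10)**2*(1 + (-8*10)**2)/8 - 1*0 = (9/8)*(-80)**2*(1 + (-80)**2) + 0 = (9/8)*6400*(1 + 6400) + 0 = (9/8)*6400*6401 + 0 = 46087200 + 0 = 46087200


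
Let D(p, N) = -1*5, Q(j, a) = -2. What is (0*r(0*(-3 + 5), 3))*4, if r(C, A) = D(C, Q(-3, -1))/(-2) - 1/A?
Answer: 0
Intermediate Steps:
D(p, N) = -5
r(C, A) = 5/2 - 1/A (r(C, A) = -5/(-2) - 1/A = -5*(-½) - 1/A = 5/2 - 1/A)
(0*r(0*(-3 + 5), 3))*4 = (0*(5/2 - 1/3))*4 = (0*(5/2 - 1*⅓))*4 = (0*(5/2 - ⅓))*4 = (0*(13/6))*4 = 0*4 = 0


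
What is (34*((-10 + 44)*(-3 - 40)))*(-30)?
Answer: 1491240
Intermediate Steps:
(34*((-10 + 44)*(-3 - 40)))*(-30) = (34*(34*(-43)))*(-30) = (34*(-1462))*(-30) = -49708*(-30) = 1491240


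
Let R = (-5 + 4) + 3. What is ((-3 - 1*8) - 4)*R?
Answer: -30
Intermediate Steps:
R = 2 (R = -1 + 3 = 2)
((-3 - 1*8) - 4)*R = ((-3 - 1*8) - 4)*2 = ((-3 - 8) - 4)*2 = (-11 - 4)*2 = -15*2 = -30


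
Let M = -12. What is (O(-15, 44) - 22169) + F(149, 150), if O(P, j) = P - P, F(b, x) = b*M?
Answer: -23957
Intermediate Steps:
F(b, x) = -12*b (F(b, x) = b*(-12) = -12*b)
O(P, j) = 0
(O(-15, 44) - 22169) + F(149, 150) = (0 - 22169) - 12*149 = -22169 - 1788 = -23957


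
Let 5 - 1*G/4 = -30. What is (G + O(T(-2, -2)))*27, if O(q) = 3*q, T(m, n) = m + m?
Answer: 3456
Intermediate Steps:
G = 140 (G = 20 - 4*(-30) = 20 + 120 = 140)
T(m, n) = 2*m
(G + O(T(-2, -2)))*27 = (140 + 3*(2*(-2)))*27 = (140 + 3*(-4))*27 = (140 - 12)*27 = 128*27 = 3456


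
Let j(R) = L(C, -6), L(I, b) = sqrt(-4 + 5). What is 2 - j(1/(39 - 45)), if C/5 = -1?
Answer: 1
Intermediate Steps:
C = -5 (C = 5*(-1) = -5)
L(I, b) = 1 (L(I, b) = sqrt(1) = 1)
j(R) = 1
2 - j(1/(39 - 45)) = 2 - 1*1 = 2 - 1 = 1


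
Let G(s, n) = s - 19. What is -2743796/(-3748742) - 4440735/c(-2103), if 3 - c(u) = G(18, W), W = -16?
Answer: -8323579415093/7497484 ≈ -1.1102e+6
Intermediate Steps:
G(s, n) = -19 + s
c(u) = 4 (c(u) = 3 - (-19 + 18) = 3 - 1*(-1) = 3 + 1 = 4)
-2743796/(-3748742) - 4440735/c(-2103) = -2743796/(-3748742) - 4440735/4 = -2743796*(-1/3748742) - 4440735*¼ = 1371898/1874371 - 4440735/4 = -8323579415093/7497484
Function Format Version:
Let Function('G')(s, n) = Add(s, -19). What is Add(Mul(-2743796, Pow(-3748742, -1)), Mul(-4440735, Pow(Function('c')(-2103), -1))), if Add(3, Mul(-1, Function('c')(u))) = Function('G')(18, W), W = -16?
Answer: Rational(-8323579415093, 7497484) ≈ -1.1102e+6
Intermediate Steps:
Function('G')(s, n) = Add(-19, s)
Function('c')(u) = 4 (Function('c')(u) = Add(3, Mul(-1, Add(-19, 18))) = Add(3, Mul(-1, -1)) = Add(3, 1) = 4)
Add(Mul(-2743796, Pow(-3748742, -1)), Mul(-4440735, Pow(Function('c')(-2103), -1))) = Add(Mul(-2743796, Pow(-3748742, -1)), Mul(-4440735, Pow(4, -1))) = Add(Mul(-2743796, Rational(-1, 3748742)), Mul(-4440735, Rational(1, 4))) = Add(Rational(1371898, 1874371), Rational(-4440735, 4)) = Rational(-8323579415093, 7497484)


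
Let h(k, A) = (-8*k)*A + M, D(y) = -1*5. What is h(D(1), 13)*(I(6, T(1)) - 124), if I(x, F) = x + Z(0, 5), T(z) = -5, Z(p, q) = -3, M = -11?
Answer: -61589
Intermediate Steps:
D(y) = -5
I(x, F) = -3 + x (I(x, F) = x - 3 = -3 + x)
h(k, A) = -11 - 8*A*k (h(k, A) = (-8*k)*A - 11 = -8*A*k - 11 = -11 - 8*A*k)
h(D(1), 13)*(I(6, T(1)) - 124) = (-11 - 8*13*(-5))*((-3 + 6) - 124) = (-11 + 520)*(3 - 124) = 509*(-121) = -61589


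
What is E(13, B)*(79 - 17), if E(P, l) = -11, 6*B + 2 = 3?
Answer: -682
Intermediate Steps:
B = 1/6 (B = -1/3 + (1/6)*3 = -1/3 + 1/2 = 1/6 ≈ 0.16667)
E(13, B)*(79 - 17) = -11*(79 - 17) = -11*62 = -682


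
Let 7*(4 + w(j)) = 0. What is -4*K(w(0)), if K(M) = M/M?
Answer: -4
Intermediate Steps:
w(j) = -4 (w(j) = -4 + (1/7)*0 = -4 + 0 = -4)
K(M) = 1
-4*K(w(0)) = -4*1 = -4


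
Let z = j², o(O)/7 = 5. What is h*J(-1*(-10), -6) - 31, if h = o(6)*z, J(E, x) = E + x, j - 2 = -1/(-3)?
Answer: 6581/9 ≈ 731.22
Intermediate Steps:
o(O) = 35 (o(O) = 7*5 = 35)
j = 7/3 (j = 2 - 1/(-3) = 2 - 1*(-⅓) = 2 + ⅓ = 7/3 ≈ 2.3333)
z = 49/9 (z = (7/3)² = 49/9 ≈ 5.4444)
h = 1715/9 (h = 35*(49/9) = 1715/9 ≈ 190.56)
h*J(-1*(-10), -6) - 31 = 1715*(-1*(-10) - 6)/9 - 31 = 1715*(10 - 6)/9 - 31 = (1715/9)*4 - 31 = 6860/9 - 31 = 6581/9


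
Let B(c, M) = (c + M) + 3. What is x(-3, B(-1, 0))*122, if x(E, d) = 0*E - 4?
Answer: -488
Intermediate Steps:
B(c, M) = 3 + M + c (B(c, M) = (M + c) + 3 = 3 + M + c)
x(E, d) = -4 (x(E, d) = 0 - 4 = -4)
x(-3, B(-1, 0))*122 = -4*122 = -488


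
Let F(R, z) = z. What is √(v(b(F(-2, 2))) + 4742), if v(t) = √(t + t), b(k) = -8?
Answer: √(4742 + 4*I) ≈ 68.862 + 0.029*I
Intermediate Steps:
v(t) = √2*√t (v(t) = √(2*t) = √2*√t)
√(v(b(F(-2, 2))) + 4742) = √(√2*√(-8) + 4742) = √(√2*(2*I*√2) + 4742) = √(4*I + 4742) = √(4742 + 4*I)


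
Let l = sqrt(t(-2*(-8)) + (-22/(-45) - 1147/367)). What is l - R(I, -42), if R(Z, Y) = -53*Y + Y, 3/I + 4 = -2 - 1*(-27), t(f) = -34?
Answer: -2184 + I*sqrt(1110268585)/5505 ≈ -2184.0 + 6.0528*I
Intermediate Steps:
l = I*sqrt(1110268585)/5505 (l = sqrt(-34 + (-22/(-45) - 1147/367)) = sqrt(-34 + (-22*(-1/45) - 1147*1/367)) = sqrt(-34 + (22/45 - 1147/367)) = sqrt(-34 - 43541/16515) = sqrt(-605051/16515) = I*sqrt(1110268585)/5505 ≈ 6.0528*I)
I = 1/7 (I = 3/(-4 + (-2 - 1*(-27))) = 3/(-4 + (-2 + 27)) = 3/(-4 + 25) = 3/21 = 3*(1/21) = 1/7 ≈ 0.14286)
R(Z, Y) = -52*Y
l - R(I, -42) = I*sqrt(1110268585)/5505 - (-52)*(-42) = I*sqrt(1110268585)/5505 - 1*2184 = I*sqrt(1110268585)/5505 - 2184 = -2184 + I*sqrt(1110268585)/5505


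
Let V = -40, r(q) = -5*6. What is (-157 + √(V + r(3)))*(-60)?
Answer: 9420 - 60*I*√70 ≈ 9420.0 - 502.0*I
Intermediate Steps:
r(q) = -30
(-157 + √(V + r(3)))*(-60) = (-157 + √(-40 - 30))*(-60) = (-157 + √(-70))*(-60) = (-157 + I*√70)*(-60) = 9420 - 60*I*√70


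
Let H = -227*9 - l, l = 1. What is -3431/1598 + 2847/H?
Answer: -1685/476 ≈ -3.5399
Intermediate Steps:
H = -2044 (H = -227*9 - 1*1 = -2043 - 1 = -2044)
-3431/1598 + 2847/H = -3431/1598 + 2847/(-2044) = -3431*1/1598 + 2847*(-1/2044) = -73/34 - 39/28 = -1685/476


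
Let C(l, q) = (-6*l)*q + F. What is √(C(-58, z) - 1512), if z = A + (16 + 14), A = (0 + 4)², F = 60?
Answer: 2*√3639 ≈ 120.65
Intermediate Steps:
A = 16 (A = 4² = 16)
z = 46 (z = 16 + (16 + 14) = 16 + 30 = 46)
C(l, q) = 60 - 6*l*q (C(l, q) = (-6*l)*q + 60 = -6*l*q + 60 = 60 - 6*l*q)
√(C(-58, z) - 1512) = √((60 - 6*(-58)*46) - 1512) = √((60 + 16008) - 1512) = √(16068 - 1512) = √14556 = 2*√3639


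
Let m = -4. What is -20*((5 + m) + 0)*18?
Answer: -360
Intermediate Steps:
-20*((5 + m) + 0)*18 = -20*((5 - 4) + 0)*18 = -20*(1 + 0)*18 = -20*1*18 = -20*18 = -360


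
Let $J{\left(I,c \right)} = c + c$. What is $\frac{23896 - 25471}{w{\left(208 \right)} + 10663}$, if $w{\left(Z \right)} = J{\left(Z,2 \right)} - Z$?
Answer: $- \frac{1575}{10459} \approx -0.15059$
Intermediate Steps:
$J{\left(I,c \right)} = 2 c$
$w{\left(Z \right)} = 4 - Z$ ($w{\left(Z \right)} = 2 \cdot 2 - Z = 4 - Z$)
$\frac{23896 - 25471}{w{\left(208 \right)} + 10663} = \frac{23896 - 25471}{\left(4 - 208\right) + 10663} = - \frac{1575}{\left(4 - 208\right) + 10663} = - \frac{1575}{-204 + 10663} = - \frac{1575}{10459}$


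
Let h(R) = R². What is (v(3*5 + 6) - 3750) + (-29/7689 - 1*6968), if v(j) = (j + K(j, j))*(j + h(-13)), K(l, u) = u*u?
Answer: 592529689/7689 ≈ 77062.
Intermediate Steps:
K(l, u) = u²
v(j) = (169 + j)*(j + j²) (v(j) = (j + j²)*(j + (-13)²) = (j + j²)*(j + 169) = (j + j²)*(169 + j) = (169 + j)*(j + j²))
(v(3*5 + 6) - 3750) + (-29/7689 - 1*6968) = ((3*5 + 6)*(169 + (3*5 + 6)² + 170*(3*5 + 6)) - 3750) + (-29/7689 - 1*6968) = ((15 + 6)*(169 + (15 + 6)² + 170*(15 + 6)) - 3750) + (-29*1/7689 - 6968) = (21*(169 + 21² + 170*21) - 3750) + (-29/7689 - 6968) = (21*(169 + 441 + 3570) - 3750) - 53576981/7689 = (21*4180 - 3750) - 53576981/7689 = (87780 - 3750) - 53576981/7689 = 84030 - 53576981/7689 = 592529689/7689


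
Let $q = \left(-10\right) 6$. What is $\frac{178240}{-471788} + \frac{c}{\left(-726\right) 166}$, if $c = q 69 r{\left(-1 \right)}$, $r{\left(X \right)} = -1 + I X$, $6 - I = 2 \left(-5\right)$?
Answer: $- \frac{1139275235}{1184541721} \approx -0.96179$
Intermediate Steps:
$I = 16$ ($I = 6 - 2 \left(-5\right) = 6 - -10 = 6 + 10 = 16$)
$q = -60$
$r{\left(X \right)} = -1 + 16 X$
$c = 70380$ ($c = \left(-60\right) 69 \left(-1 + 16 \left(-1\right)\right) = - 4140 \left(-1 - 16\right) = \left(-4140\right) \left(-17\right) = 70380$)
$\frac{178240}{-471788} + \frac{c}{\left(-726\right) 166} = \frac{178240}{-471788} + \frac{70380}{\left(-726\right) 166} = 178240 \left(- \frac{1}{471788}\right) + \frac{70380}{-120516} = - \frac{44560}{117947} + 70380 \left(- \frac{1}{120516}\right) = - \frac{44560}{117947} - \frac{5865}{10043} = - \frac{1139275235}{1184541721}$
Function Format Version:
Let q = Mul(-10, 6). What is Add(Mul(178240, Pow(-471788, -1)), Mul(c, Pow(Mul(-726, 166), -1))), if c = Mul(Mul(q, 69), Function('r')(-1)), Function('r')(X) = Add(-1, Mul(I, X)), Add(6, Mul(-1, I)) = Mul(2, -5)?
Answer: Rational(-1139275235, 1184541721) ≈ -0.96179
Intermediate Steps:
I = 16 (I = Add(6, Mul(-1, Mul(2, -5))) = Add(6, Mul(-1, -10)) = Add(6, 10) = 16)
q = -60
Function('r')(X) = Add(-1, Mul(16, X))
c = 70380 (c = Mul(Mul(-60, 69), Add(-1, Mul(16, -1))) = Mul(-4140, Add(-1, -16)) = Mul(-4140, -17) = 70380)
Add(Mul(178240, Pow(-471788, -1)), Mul(c, Pow(Mul(-726, 166), -1))) = Add(Mul(178240, Pow(-471788, -1)), Mul(70380, Pow(Mul(-726, 166), -1))) = Add(Mul(178240, Rational(-1, 471788)), Mul(70380, Pow(-120516, -1))) = Add(Rational(-44560, 117947), Mul(70380, Rational(-1, 120516))) = Add(Rational(-44560, 117947), Rational(-5865, 10043)) = Rational(-1139275235, 1184541721)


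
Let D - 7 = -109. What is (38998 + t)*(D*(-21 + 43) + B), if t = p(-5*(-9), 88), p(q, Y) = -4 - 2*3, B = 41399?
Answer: 1526575140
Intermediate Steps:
D = -102 (D = 7 - 109 = -102)
p(q, Y) = -10 (p(q, Y) = -4 - 6 = -10)
t = -10
(38998 + t)*(D*(-21 + 43) + B) = (38998 - 10)*(-102*(-21 + 43) + 41399) = 38988*(-102*22 + 41399) = 38988*(-2244 + 41399) = 38988*39155 = 1526575140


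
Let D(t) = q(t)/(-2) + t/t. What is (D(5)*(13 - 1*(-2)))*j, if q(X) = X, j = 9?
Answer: -405/2 ≈ -202.50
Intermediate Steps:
D(t) = 1 - t/2 (D(t) = t/(-2) + t/t = t*(-½) + 1 = -t/2 + 1 = 1 - t/2)
(D(5)*(13 - 1*(-2)))*j = ((1 - ½*5)*(13 - 1*(-2)))*9 = ((1 - 5/2)*(13 + 2))*9 = -3/2*15*9 = -45/2*9 = -405/2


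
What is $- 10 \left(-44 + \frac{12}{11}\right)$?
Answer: $\frac{4720}{11} \approx 429.09$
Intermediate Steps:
$- 10 \left(-44 + \frac{12}{11}\right) = \left(-10\right) \left(- \frac{472}{11}\right) = \frac{4720}{11}$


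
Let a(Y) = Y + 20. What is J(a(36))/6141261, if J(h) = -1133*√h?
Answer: -2266*√14/6141261 ≈ -0.0013806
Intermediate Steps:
a(Y) = 20 + Y
J(a(36))/6141261 = -1133*√(20 + 36)/6141261 = -2266*√14*(1/6141261) = -2266*√14/6141261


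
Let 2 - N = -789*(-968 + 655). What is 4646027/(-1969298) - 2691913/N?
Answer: 4153819289289/486327987590 ≈ 8.5412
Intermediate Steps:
N = -246955 (N = 2 - (-789)*(-968 + 655) = 2 - (-789)*(-313) = 2 - 1*246957 = 2 - 246957 = -246955)
4646027/(-1969298) - 2691913/N = 4646027/(-1969298) - 2691913/(-246955) = 4646027*(-1/1969298) - 2691913*(-1/246955) = -4646027/1969298 + 2691913/246955 = 4153819289289/486327987590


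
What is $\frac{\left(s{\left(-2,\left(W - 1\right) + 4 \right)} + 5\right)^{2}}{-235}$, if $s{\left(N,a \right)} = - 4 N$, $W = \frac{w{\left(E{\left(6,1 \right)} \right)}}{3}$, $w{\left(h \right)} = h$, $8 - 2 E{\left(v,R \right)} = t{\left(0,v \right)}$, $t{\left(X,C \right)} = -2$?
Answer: $- \frac{169}{235} \approx -0.71915$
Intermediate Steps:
$E{\left(v,R \right)} = 5$ ($E{\left(v,R \right)} = 4 - -1 = 4 + 1 = 5$)
$W = \frac{5}{3} \approx 1.6667$
$\frac{\left(s{\left(-2,\left(W - 1\right) + 4 \right)} + 5\right)^{2}}{-235} = \frac{\left(\left(-4\right) \left(-2\right) + 5\right)^{2}}{-235} = \left(8 + 5\right)^{2} \left(- \frac{1}{235}\right) = 13^{2} \left(- \frac{1}{235}\right) = 169 \left(- \frac{1}{235}\right) = - \frac{169}{235}$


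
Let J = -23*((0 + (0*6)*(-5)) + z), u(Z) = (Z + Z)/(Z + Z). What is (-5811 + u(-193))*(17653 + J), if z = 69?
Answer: -93343460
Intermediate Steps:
u(Z) = 1 (u(Z) = (2*Z)/((2*Z)) = (2*Z)*(1/(2*Z)) = 1)
J = -1587 (J = -23*((0 + (0*6)*(-5)) + 69) = -23*((0 + 0*(-5)) + 69) = -23*((0 + 0) + 69) = -23*(0 + 69) = -23*69 = -1587)
(-5811 + u(-193))*(17653 + J) = (-5811 + 1)*(17653 - 1587) = -5810*16066 = -93343460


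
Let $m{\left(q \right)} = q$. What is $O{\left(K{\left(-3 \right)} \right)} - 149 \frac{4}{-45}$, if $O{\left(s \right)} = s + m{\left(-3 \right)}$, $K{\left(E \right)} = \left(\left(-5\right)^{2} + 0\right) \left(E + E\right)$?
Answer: $- \frac{6289}{45} \approx -139.76$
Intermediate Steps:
$K{\left(E \right)} = 50 E$ ($K{\left(E \right)} = \left(25 + 0\right) 2 E = 25 \cdot 2 E = 50 E$)
$O{\left(s \right)} = -3 + s$ ($O{\left(s \right)} = s - 3 = -3 + s$)
$O{\left(K{\left(-3 \right)} \right)} - 149 \frac{4}{-45} = \left(-3 + 50 \left(-3\right)\right) - 149 \frac{4}{-45} = \left(-3 - 150\right) - 149 \cdot 4 \left(- \frac{1}{45}\right) = -153 - - \frac{596}{45} = -153 + \frac{596}{45} = - \frac{6289}{45}$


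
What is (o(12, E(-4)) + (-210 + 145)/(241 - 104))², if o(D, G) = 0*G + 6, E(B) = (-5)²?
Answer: 573049/18769 ≈ 30.532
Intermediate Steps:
E(B) = 25
o(D, G) = 6 (o(D, G) = 0 + 6 = 6)
(o(12, E(-4)) + (-210 + 145)/(241 - 104))² = (6 + (-210 + 145)/(241 - 104))² = (6 - 65/137)² = (757/137)² = 573049/18769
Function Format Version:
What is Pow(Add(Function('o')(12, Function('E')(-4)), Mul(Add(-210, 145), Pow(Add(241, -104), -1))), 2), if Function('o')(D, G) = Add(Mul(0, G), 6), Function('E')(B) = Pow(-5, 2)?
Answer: Rational(573049, 18769) ≈ 30.532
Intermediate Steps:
Function('E')(B) = 25
Function('o')(D, G) = 6 (Function('o')(D, G) = Add(0, 6) = 6)
Pow(Add(Function('o')(12, Function('E')(-4)), Mul(Add(-210, 145), Pow(Add(241, -104), -1))), 2) = Pow(Add(6, Mul(Add(-210, 145), Pow(Add(241, -104), -1))), 2) = Pow(Add(6, Mul(-65, Pow(137, -1))), 2) = Pow(Add(6, Mul(-65, Rational(1, 137))), 2) = Pow(Add(6, Rational(-65, 137)), 2) = Pow(Rational(757, 137), 2) = Rational(573049, 18769)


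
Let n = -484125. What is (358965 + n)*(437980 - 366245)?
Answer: -8978352600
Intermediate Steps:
(358965 + n)*(437980 - 366245) = (358965 - 484125)*(437980 - 366245) = -125160*71735 = -8978352600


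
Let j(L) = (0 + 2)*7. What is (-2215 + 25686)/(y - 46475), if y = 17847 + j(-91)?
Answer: -23471/28614 ≈ -0.82026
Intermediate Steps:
j(L) = 14 (j(L) = 2*7 = 14)
y = 17861 (y = 17847 + 14 = 17861)
(-2215 + 25686)/(y - 46475) = (-2215 + 25686)/(17861 - 46475) = 23471/(-28614) = 23471*(-1/28614) = -23471/28614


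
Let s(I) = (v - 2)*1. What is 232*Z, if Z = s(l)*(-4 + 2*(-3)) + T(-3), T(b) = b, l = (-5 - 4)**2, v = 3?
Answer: -3016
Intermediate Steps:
l = 81 (l = (-9)**2 = 81)
s(I) = 1 (s(I) = (3 - 2)*1 = 1*1 = 1)
Z = -13 (Z = 1*(-4 + 2*(-3)) - 3 = 1*(-4 - 6) - 3 = 1*(-10) - 3 = -10 - 3 = -13)
232*Z = 232*(-13) = -3016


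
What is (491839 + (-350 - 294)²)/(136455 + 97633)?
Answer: 906575/234088 ≈ 3.8728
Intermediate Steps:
(491839 + (-350 - 294)²)/(136455 + 97633) = (491839 + (-644)²)/234088 = (491839 + 414736)*(1/234088) = 906575*(1/234088) = 906575/234088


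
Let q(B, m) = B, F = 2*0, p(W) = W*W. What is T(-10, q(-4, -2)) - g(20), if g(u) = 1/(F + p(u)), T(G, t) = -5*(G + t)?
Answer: 27999/400 ≈ 69.998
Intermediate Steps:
p(W) = W²
F = 0
T(G, t) = -5*G - 5*t
g(u) = u⁻² (g(u) = 1/(0 + u²) = 1/(u²) = u⁻²)
T(-10, q(-4, -2)) - g(20) = (-5*(-10) - 5*(-4)) - 1/20² = (50 + 20) - 1*1/400 = 70 - 1/400 = 27999/400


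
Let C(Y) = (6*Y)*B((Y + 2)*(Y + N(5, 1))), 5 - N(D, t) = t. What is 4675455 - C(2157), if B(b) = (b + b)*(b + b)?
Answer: -1126876196638294713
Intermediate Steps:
N(D, t) = 5 - t
B(b) = 4*b² (B(b) = (2*b)*(2*b) = 4*b²)
C(Y) = 24*Y*(2 + Y)²*(4 + Y)² (C(Y) = (6*Y)*(4*((Y + 2)*(Y + (5 - 1*1)))²) = (6*Y)*(4*((2 + Y)*(Y + (5 - 1)))²) = (6*Y)*(4*((2 + Y)*(Y + 4))²) = (6*Y)*(4*((2 + Y)*(4 + Y))²) = (6*Y)*(4*((2 + Y)²*(4 + Y)²)) = (6*Y)*(4*(2 + Y)²*(4 + Y)²) = 24*Y*(2 + Y)²*(4 + Y)²)
4675455 - C(2157) = 4675455 - 24*2157*(8 + 2157² + 6*2157)² = 4675455 - 24*2157*(8 + 4652649 + 12942)² = 4675455 - 24*2157*4665599² = 4675455 - 24*2157*21767814028801 = 4675455 - 1*1126876196642970168 = 4675455 - 1126876196642970168 = -1126876196638294713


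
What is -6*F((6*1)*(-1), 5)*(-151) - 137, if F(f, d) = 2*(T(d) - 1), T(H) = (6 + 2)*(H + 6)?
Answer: 157507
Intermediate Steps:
T(H) = 48 + 8*H (T(H) = 8*(6 + H) = 48 + 8*H)
F(f, d) = 94 + 16*d (F(f, d) = 2*((48 + 8*d) - 1) = 2*(47 + 8*d) = 94 + 16*d)
-6*F((6*1)*(-1), 5)*(-151) - 137 = -6*(94 + 16*5)*(-151) - 137 = -6*(94 + 80)*(-151) - 137 = -6*174*(-151) - 137 = -1044*(-151) - 137 = 157644 - 137 = 157507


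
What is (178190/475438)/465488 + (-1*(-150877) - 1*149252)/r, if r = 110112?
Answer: 11239046310665/761530062763104 ≈ 0.014759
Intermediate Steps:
(178190/475438)/465488 + (-1*(-150877) - 1*149252)/r = (178190/475438)/465488 + (-1*(-150877) - 1*149252)/110112 = (178190*(1/475438))*(1/465488) + (150877 - 149252)*(1/110112) = (89095/237719)*(1/465488) + 1625*(1/110112) = 89095/110655341872 + 1625/110112 = 11239046310665/761530062763104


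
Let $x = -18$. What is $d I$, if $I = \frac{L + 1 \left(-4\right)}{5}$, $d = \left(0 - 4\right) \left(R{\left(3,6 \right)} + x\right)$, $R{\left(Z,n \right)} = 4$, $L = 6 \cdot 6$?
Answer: $\frac{1792}{5} \approx 358.4$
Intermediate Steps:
$L = 36$
$d = 56$ ($d = \left(0 - 4\right) \left(4 - 18\right) = \left(-4\right) \left(-14\right) = 56$)
$I = \frac{32}{5}$ ($I = \frac{36 + 1 \left(-4\right)}{5} = \left(36 - 4\right) \frac{1}{5} = 32 \cdot \frac{1}{5} = \frac{32}{5} \approx 6.4$)
$d I = 56 \cdot \frac{32}{5} = \frac{1792}{5}$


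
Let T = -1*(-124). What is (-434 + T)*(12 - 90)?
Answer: 24180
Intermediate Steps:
T = 124
(-434 + T)*(12 - 90) = (-434 + 124)*(12 - 90) = -310*(-78) = 24180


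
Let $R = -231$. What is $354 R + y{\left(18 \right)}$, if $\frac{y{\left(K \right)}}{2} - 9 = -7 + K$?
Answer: $-81734$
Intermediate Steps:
$y{\left(K \right)} = 4 + 2 K$ ($y{\left(K \right)} = 18 + 2 \left(-7 + K\right) = 18 + \left(-14 + 2 K\right) = 4 + 2 K$)
$354 R + y{\left(18 \right)} = 354 \left(-231\right) + \left(4 + 2 \cdot 18\right) = -81774 + \left(4 + 36\right) = -81774 + 40 = -81734$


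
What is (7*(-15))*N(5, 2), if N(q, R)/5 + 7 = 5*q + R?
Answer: -10500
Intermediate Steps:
N(q, R) = -35 + 5*R + 25*q (N(q, R) = -35 + 5*(5*q + R) = -35 + 5*(R + 5*q) = -35 + (5*R + 25*q) = -35 + 5*R + 25*q)
(7*(-15))*N(5, 2) = (7*(-15))*(-35 + 5*2 + 25*5) = -105*(-35 + 10 + 125) = -105*100 = -10500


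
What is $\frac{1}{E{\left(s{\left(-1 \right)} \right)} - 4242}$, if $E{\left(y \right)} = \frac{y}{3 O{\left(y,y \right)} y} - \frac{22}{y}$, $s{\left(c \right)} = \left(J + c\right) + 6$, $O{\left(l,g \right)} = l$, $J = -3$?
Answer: $- \frac{6}{25517} \approx -0.00023514$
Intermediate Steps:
$s{\left(c \right)} = 3 + c$ ($s{\left(c \right)} = \left(-3 + c\right) + 6 = 3 + c$)
$E{\left(y \right)} = - \frac{65}{3 y}$ ($E{\left(y \right)} = \frac{y}{3 y y} - \frac{22}{y} = \frac{y}{3 y^{2}} - \frac{22}{y} = y \frac{1}{3 y^{2}} - \frac{22}{y} = \frac{1}{3 y} - \frac{22}{y} = - \frac{65}{3 y}$)
$\frac{1}{E{\left(s{\left(-1 \right)} \right)} - 4242} = \frac{1}{- \frac{65}{3 \left(3 - 1\right)} - 4242} = \frac{1}{- \frac{65}{3 \cdot 2} - 4242} = \frac{1}{\left(- \frac{65}{3}\right) \frac{1}{2} - 4242} = \frac{1}{- \frac{65}{6} - 4242} = \frac{1}{- \frac{25517}{6}} = - \frac{6}{25517}$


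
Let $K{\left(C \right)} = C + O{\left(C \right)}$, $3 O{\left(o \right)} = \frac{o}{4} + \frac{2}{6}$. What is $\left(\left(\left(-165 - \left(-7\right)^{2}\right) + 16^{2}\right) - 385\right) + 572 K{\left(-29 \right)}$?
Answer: $- \frac{164248}{9} \approx -18250.0$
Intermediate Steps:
$O{\left(o \right)} = \frac{1}{9} + \frac{o}{12}$ ($O{\left(o \right)} = \frac{\frac{o}{4} + \frac{2}{6}}{3} = \frac{o \frac{1}{4} + 2 \cdot \frac{1}{6}}{3} = \frac{\frac{o}{4} + \frac{1}{3}}{3} = \frac{\frac{1}{3} + \frac{o}{4}}{3} = \frac{1}{9} + \frac{o}{12}$)
$K{\left(C \right)} = \frac{1}{9} + \frac{13 C}{12}$ ($K{\left(C \right)} = C + \left(\frac{1}{9} + \frac{C}{12}\right) = \frac{1}{9} + \frac{13 C}{12}$)
$\left(\left(\left(-165 - \left(-7\right)^{2}\right) + 16^{2}\right) - 385\right) + 572 K{\left(-29 \right)} = \left(\left(\left(-165 - \left(-7\right)^{2}\right) + 16^{2}\right) - 385\right) + 572 \left(\frac{1}{9} + \frac{13}{12} \left(-29\right)\right) = \left(\left(\left(-165 - 49\right) + 256\right) - 385\right) + 572 \left(\frac{1}{9} - \frac{377}{12}\right) = \left(\left(\left(-165 - 49\right) + 256\right) - 385\right) + 572 \left(- \frac{1127}{36}\right) = \left(\left(-214 + 256\right) - 385\right) - \frac{161161}{9} = \left(42 - 385\right) - \frac{161161}{9} = -343 - \frac{161161}{9} = - \frac{164248}{9}$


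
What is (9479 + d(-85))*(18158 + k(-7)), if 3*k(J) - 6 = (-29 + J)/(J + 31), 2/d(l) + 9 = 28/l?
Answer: 272998191963/1586 ≈ 1.7213e+8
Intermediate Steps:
d(l) = 2/(-9 + 28/l)
k(J) = 2 + (-29 + J)/(3*(31 + J)) (k(J) = 2 + ((-29 + J)/(J + 31))/3 = 2 + ((-29 + J)/(31 + J))/3 = 2 + (-29 + J)/(3*(31 + J)))
(9479 + d(-85))*(18158 + k(-7)) = (9479 - 2*(-85)/(-28 + 9*(-85)))*(18158 + (157 + 7*(-7))/(3*(31 - 7))) = (9479 - 2*(-85)/(-28 - 765))*(18158 + (⅓)*(157 - 49)/24) = (9479 - 2*(-85)/(-793))*(18158 + (⅓)*(1/24)*108) = (9479 - 2*(-85)*(-1/793))*(18158 + 3/2) = (9479 - 170/793)*(36319/2) = (7516677/793)*(36319/2) = 272998191963/1586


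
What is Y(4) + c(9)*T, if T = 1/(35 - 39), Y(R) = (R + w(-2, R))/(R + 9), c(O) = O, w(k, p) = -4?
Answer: -9/4 ≈ -2.2500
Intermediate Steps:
Y(R) = (-4 + R)/(9 + R) (Y(R) = (R - 4)/(R + 9) = (-4 + R)/(9 + R))
T = -1/4 (T = 1/(-4) = -1/4 ≈ -0.25000)
Y(4) + c(9)*T = (-4 + 4)/(9 + 4) + 9*(-1/4) = 0/13 - 9/4 = (1/13)*0 - 9/4 = 0 - 9/4 = -9/4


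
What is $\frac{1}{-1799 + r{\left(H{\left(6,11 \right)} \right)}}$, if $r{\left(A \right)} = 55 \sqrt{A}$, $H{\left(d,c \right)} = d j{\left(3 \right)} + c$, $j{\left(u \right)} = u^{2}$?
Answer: $- \frac{1799}{3039776} - \frac{55 \sqrt{65}}{3039776} \approx -0.00073769$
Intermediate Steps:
$H{\left(d,c \right)} = c + 9 d$ ($H{\left(d,c \right)} = d 3^{2} + c = d 9 + c = 9 d + c = c + 9 d$)
$\frac{1}{-1799 + r{\left(H{\left(6,11 \right)} \right)}} = \frac{1}{-1799 + 55 \sqrt{11 + 9 \cdot 6}} = \frac{1}{-1799 + 55 \sqrt{11 + 54}} = \frac{1}{-1799 + 55 \sqrt{65}}$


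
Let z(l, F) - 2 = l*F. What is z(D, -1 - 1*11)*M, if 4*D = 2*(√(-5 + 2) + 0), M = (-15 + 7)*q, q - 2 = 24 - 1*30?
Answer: 64 - 192*I*√3 ≈ 64.0 - 332.55*I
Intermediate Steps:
q = -4 (q = 2 + (24 - 1*30) = 2 + (24 - 30) = 2 - 6 = -4)
M = 32 (M = (-15 + 7)*(-4) = -8*(-4) = 32)
D = I*√3/2 (D = (2*(√(-5 + 2) + 0))/4 = (2*(√(-3) + 0))/4 = (2*(I*√3 + 0))/4 = (2*(I*√3))/4 = (2*I*√3)/4 = I*√3/2 ≈ 0.86602*I)
z(l, F) = 2 + F*l (z(l, F) = 2 + l*F = 2 + F*l)
z(D, -1 - 1*11)*M = (2 + (-1 - 1*11)*(I*√3/2))*32 = (2 + (-1 - 11)*(I*√3/2))*32 = (2 - 6*I*√3)*32 = 64 - 192*I*√3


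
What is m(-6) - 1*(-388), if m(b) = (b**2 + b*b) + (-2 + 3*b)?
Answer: 440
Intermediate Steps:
m(b) = -2 + 2*b**2 + 3*b (m(b) = (b**2 + b**2) + (-2 + 3*b) = 2*b**2 + (-2 + 3*b) = -2 + 2*b**2 + 3*b)
m(-6) - 1*(-388) = (-2 + 2*(-6)**2 + 3*(-6)) - 1*(-388) = (-2 + 2*36 - 18) + 388 = (-2 + 72 - 18) + 388 = 52 + 388 = 440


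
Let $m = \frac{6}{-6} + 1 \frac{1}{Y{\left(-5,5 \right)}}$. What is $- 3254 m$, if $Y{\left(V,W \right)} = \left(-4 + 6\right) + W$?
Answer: $\frac{19524}{7} \approx 2789.1$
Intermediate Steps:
$Y{\left(V,W \right)} = 2 + W$
$m = - \frac{6}{7}$ ($m = \frac{6}{-6} + 1 \frac{1}{2 + 5} = 6 \left(- \frac{1}{6}\right) + 1 \cdot \frac{1}{7} = -1 + 1 \cdot \frac{1}{7} = -1 + \frac{1}{7} = - \frac{6}{7} \approx -0.85714$)
$- 3254 m = \left(-3254\right) \left(- \frac{6}{7}\right) = \frac{19524}{7}$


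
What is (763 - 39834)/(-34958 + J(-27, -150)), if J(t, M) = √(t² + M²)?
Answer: 1365844018/1222038535 + 117213*√2581/1222038535 ≈ 1.1225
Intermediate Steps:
J(t, M) = √(M² + t²)
(763 - 39834)/(-34958 + J(-27, -150)) = (763 - 39834)/(-34958 + √((-150)² + (-27)²)) = -39071/(-34958 + √(22500 + 729)) = -39071/(-34958 + √23229) = -39071/(-34958 + 3*√2581)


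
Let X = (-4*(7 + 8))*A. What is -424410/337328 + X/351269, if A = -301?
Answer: -71494966305/59246434616 ≈ -1.2067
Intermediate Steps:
X = 18060 (X = -4*(7 + 8)*(-301) = -4*15*(-301) = -60*(-301) = 18060)
-424410/337328 + X/351269 = -424410/337328 + 18060/351269 = -424410*1/337328 + 18060*(1/351269) = -212205/168664 + 18060/351269 = -71494966305/59246434616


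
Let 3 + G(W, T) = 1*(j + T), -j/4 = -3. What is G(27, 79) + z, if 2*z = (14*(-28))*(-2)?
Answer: 480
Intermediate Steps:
j = 12 (j = -4*(-3) = 12)
G(W, T) = 9 + T (G(W, T) = -3 + 1*(12 + T) = -3 + (12 + T) = 9 + T)
z = 392 (z = ((14*(-28))*(-2))/2 = (-392*(-2))/2 = (½)*784 = 392)
G(27, 79) + z = (9 + 79) + 392 = 88 + 392 = 480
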